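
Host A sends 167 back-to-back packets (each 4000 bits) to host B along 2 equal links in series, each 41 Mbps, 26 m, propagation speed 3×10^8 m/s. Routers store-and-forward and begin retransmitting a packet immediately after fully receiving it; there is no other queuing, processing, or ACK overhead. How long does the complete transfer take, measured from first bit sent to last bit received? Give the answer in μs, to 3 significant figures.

Per-hop transmission t_tx = L/R = 4000/41000000 = 97.561 μs.
Per-hop propagation t_prop = 26/300000000 = 0.0866667 μs.
Pipeline fill: first packet needs 2·t_tx to clear all hops; remaining 166 packets each add one t_tx.
Total = (2+167-1)·t_tx + 2·t_prop = 168·97.561 + 2·0.0866667 = 16400 μs.

16400 μs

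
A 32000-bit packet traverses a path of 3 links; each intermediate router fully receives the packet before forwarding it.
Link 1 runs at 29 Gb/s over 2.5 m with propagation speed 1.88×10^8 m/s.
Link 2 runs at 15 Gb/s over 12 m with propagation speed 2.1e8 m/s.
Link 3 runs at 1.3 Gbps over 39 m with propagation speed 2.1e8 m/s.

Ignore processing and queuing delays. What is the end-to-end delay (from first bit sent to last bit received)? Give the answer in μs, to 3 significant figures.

Transmission delays (L/R per hop): 1.10345, 2.13333, 24.6154 μs; sum = 27.8522 μs.
Propagation delays (d/s per hop): 0.0132979, 0.0571429, 0.185714 μs; sum = 0.256155 μs.
End-to-end = 28.1 μs.

28.1 μs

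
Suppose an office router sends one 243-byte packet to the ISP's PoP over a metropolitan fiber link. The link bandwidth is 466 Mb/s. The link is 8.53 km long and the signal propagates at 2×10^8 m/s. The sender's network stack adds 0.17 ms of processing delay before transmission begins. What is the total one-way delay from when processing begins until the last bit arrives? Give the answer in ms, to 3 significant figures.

0.217 ms

L = 243 × 8 = 1944 bits.
Transmission delay = L/R = 1944 / 466000000 = 0.00417167 ms.
Propagation delay = d/s = 8530 m / 200000000 m/s = 0.04265 ms.
Plus processing delay 0.17 ms = 0.17 ms.
Total = 0.217 ms.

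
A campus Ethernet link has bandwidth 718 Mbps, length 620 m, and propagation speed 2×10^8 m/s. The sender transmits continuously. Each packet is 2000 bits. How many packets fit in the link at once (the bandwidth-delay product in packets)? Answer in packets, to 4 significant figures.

1.113 packets

Propagation delay = 620 / 200000000 = 3.1e-06 s.
BDP = R × t_prop = 718000000 × 3.1e-06 = 2225.8 bits.
In packets of 2000 bits: 1.113 packets.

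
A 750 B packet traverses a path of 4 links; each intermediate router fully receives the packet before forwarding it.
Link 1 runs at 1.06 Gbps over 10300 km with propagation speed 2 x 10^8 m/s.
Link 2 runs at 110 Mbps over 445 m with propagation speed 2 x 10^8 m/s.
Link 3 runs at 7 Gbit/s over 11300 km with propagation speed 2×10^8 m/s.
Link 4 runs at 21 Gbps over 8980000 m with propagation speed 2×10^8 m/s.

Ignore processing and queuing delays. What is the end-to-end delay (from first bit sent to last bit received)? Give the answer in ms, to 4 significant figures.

L = 750 × 8 = 6000 bits.
Transmission delays (L/R per hop): 0.00566038, 0.0545455, 0.000857143, 0.000285714 ms; sum = 0.0613487 ms.
Propagation delays (d/s per hop): 51.5, 0.002225, 56.5, 44.9 ms; sum = 152.902 ms.
End-to-end = 153.0 ms.

153.0 ms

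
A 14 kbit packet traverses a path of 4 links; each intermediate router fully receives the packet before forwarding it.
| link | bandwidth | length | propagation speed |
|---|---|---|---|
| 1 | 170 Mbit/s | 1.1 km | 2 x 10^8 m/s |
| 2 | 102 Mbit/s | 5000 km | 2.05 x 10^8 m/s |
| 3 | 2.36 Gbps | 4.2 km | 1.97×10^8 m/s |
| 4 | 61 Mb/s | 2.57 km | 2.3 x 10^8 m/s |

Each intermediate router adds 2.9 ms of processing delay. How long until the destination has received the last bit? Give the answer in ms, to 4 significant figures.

33.58 ms

L = 14000 bits.
Transmission delays (L/R per hop): 0.0823529, 0.137255, 0.0059322, 0.229508 ms; sum = 0.455048 ms.
Propagation delays (d/s per hop): 0.0055, 24.3902, 0.0213198, 0.0111739 ms; sum = 24.4282 ms.
Processing at 3 router(s): 3 × 2.9 ms = 8.7 ms.
End-to-end = 33.58 ms.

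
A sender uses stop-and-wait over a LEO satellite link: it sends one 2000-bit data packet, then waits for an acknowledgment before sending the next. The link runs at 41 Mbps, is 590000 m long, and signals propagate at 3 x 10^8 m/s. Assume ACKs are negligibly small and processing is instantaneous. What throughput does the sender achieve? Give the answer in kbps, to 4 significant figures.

t_tx = L/R = 2000/41000000 = 4.87805e-05 s.
t_prop = 590000/300000000 = 0.00196667 s; RTT = 0.00393333 s.
Cycle = t_tx + RTT = 0.00398211 s.
Throughput = L / cycle = 2000 / 0.00398211 = 502.2 kbps.

502.2 kbps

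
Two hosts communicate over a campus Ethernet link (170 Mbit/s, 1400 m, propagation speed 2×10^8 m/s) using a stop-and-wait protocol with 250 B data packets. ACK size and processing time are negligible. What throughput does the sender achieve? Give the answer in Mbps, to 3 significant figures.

t_tx = L/R = 2000/170000000 = 1.17647e-05 s.
t_prop = 1400/200000000 = 7e-06 s; RTT = 1.4e-05 s.
Cycle = t_tx + RTT = 2.57647e-05 s.
Throughput = L / cycle = 2000 / 2.57647e-05 = 77.6 Mbps.

77.6 Mbps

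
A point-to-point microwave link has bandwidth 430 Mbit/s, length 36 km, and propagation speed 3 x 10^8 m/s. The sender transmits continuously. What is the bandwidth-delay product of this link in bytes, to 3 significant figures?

6450 bytes

Propagation delay = 36000 / 300000000 = 0.00012 s.
BDP = R × t_prop = 430000000 × 0.00012 = 51600 bits.
In bytes: 51600/8 = 6450 bytes.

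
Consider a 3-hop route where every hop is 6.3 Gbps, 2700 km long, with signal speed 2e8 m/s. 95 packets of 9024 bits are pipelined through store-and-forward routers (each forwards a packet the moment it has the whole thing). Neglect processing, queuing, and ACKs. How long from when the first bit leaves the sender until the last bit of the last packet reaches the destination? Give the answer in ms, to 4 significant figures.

Per-hop transmission t_tx = L/R = 9024/6300000000 = 0.00143238 ms.
Per-hop propagation t_prop = 2700000/200000000 = 13.5 ms.
Pipeline fill: first packet needs 3·t_tx to clear all hops; remaining 94 packets each add one t_tx.
Total = (3+95-1)·t_tx + 3·t_prop = 97·0.00143238 + 3·13.5 = 40.64 ms.

40.64 ms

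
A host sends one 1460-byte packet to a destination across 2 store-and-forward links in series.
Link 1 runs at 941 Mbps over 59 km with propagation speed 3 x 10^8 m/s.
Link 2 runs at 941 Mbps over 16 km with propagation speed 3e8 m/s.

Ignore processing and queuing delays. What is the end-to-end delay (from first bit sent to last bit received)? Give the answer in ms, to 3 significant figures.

L = 1460 × 8 = 11680 bits.
Transmission delay per hop = L/R = 11680/941000000 = 0.0124123 ms; 2 hops → 0.0248247 ms.
Propagation delays (d/s per hop): 0.196667, 0.0533333 ms; sum = 0.25 ms.
End-to-end = 0.275 ms.

0.275 ms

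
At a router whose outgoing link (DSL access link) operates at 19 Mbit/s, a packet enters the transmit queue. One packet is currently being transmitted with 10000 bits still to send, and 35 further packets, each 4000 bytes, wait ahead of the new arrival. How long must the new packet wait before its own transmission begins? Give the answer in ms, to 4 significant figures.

59.47 ms

Each queued packet: L/R = 32000/19000000 = 1.68421 ms.
35 queued → 58.9474 ms.
Plus remaining 10000 bits of current packet: 0.526316 ms.
Queuing delay = 59.47 ms.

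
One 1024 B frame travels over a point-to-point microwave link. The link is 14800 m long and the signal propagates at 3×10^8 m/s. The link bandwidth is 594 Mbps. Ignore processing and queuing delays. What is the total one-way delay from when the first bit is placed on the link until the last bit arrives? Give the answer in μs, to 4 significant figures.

63.12 μs

L = 1024 × 8 = 8192 bits.
Transmission delay = L/R = 8192 / 594000000 = 13.7912 μs.
Propagation delay = d/s = 14800 m / 300000000 m/s = 49.3333 μs.
Total = 63.12 μs.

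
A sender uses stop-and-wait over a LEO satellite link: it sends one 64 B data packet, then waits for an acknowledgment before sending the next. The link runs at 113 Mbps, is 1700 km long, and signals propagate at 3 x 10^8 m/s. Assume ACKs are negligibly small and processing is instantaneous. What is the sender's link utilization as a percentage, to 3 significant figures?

0.0400 %

t_tx = L/R = 512/113000000 = 4.53097e-06 s.
t_prop = 1700000/300000000 = 0.00566667 s; RTT = 0.0113333 s.
Cycle = t_tx + RTT = 0.0113379 s.
Utilization = t_tx / cycle = 4.53097e-06/0.0113379 = 0.0400 %.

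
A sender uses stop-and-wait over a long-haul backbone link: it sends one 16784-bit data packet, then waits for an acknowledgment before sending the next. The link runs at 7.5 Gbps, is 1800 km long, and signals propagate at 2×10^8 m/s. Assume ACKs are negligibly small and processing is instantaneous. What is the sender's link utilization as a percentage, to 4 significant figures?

t_tx = L/R = 16784/7500000000 = 2.23787e-06 s.
t_prop = 1800000/200000000 = 0.009 s; RTT = 0.018 s.
Cycle = t_tx + RTT = 0.0180022 s.
Utilization = t_tx / cycle = 2.23787e-06/0.0180022 = 0.01243 %.

0.01243 %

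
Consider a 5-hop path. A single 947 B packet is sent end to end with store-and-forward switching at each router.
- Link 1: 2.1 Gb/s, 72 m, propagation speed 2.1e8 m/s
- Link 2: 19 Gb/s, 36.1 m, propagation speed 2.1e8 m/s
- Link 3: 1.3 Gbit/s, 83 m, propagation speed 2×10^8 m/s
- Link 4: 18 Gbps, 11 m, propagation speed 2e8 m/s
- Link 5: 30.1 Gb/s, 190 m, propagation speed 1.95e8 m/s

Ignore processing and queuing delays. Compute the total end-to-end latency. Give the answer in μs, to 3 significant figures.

L = 947 × 8 = 7576 bits.
Transmission delays (L/R per hop): 3.60762, 0.398737, 5.82769, 0.420889, 0.251694 μs; sum = 10.5066 μs.
Propagation delays (d/s per hop): 0.342857, 0.171905, 0.415, 0.055, 0.974359 μs; sum = 1.95912 μs.
End-to-end = 12.5 μs.

12.5 μs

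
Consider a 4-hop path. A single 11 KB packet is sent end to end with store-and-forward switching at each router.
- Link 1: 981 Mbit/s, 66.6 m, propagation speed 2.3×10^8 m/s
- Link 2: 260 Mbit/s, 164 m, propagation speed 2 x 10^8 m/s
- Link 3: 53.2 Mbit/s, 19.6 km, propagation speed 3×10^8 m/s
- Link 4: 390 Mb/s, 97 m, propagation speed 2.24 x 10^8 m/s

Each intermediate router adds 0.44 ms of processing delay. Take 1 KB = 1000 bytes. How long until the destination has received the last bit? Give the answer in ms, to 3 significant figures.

3.69 ms

L = 88000 bits.
Transmission delays (L/R per hop): 0.0897044, 0.338462, 1.65414, 0.225641 ms; sum = 2.30794 ms.
Propagation delays (d/s per hop): 0.000289565, 0.00082, 0.0653333, 0.000433036 ms; sum = 0.0668759 ms.
Processing at 3 router(s): 3 × 0.44 ms = 1.32 ms.
End-to-end = 3.69 ms.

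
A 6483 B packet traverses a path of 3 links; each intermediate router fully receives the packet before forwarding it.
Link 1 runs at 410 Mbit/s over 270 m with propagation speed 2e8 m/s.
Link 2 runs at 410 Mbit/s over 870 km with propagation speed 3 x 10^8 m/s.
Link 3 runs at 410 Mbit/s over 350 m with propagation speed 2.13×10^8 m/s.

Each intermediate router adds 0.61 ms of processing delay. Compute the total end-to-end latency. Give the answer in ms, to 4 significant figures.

4.502 ms

L = 6483 × 8 = 51864 bits.
Transmission delay per hop = L/R = 51864/410000000 = 0.126498 ms; 3 hops → 0.379493 ms.
Propagation delays (d/s per hop): 0.00135, 2.9, 0.00164319 ms; sum = 2.90299 ms.
Processing at 2 router(s): 2 × 0.61 ms = 1.22 ms.
End-to-end = 4.502 ms.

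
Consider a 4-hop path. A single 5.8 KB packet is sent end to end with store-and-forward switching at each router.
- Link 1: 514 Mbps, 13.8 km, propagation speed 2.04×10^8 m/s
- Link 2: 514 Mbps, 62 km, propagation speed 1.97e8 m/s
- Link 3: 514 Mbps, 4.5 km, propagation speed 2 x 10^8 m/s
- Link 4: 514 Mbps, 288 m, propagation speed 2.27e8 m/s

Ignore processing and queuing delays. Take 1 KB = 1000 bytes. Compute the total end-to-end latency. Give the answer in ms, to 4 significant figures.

L = 46400 bits.
Transmission delay per hop = L/R = 46400/514000000 = 0.0902724 ms; 4 hops → 0.361089 ms.
Propagation delays (d/s per hop): 0.0676471, 0.314721, 0.0225, 0.00126872 ms; sum = 0.406137 ms.
End-to-end = 0.7672 ms.

0.7672 ms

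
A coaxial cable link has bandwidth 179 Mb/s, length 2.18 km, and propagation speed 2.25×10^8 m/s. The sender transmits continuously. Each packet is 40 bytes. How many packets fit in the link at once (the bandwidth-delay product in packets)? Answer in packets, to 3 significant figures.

Propagation delay = 2180 / 225000000 = 9.68889e-06 s.
BDP = R × t_prop = 179000000 × 9.68889e-06 = 1734.31 bits.
In packets of 320 bits: 5.42 packets.

5.42 packets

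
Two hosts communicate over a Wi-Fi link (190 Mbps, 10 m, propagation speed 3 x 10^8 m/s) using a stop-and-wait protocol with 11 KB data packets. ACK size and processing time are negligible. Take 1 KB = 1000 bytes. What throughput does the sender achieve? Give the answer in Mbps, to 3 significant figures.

t_tx = L/R = 88000/190000000 = 0.000463158 s.
t_prop = 10/300000000 = 3.33333e-08 s; RTT = 6.66667e-08 s.
Cycle = t_tx + RTT = 0.000463225 s.
Throughput = L / cycle = 88000 / 0.000463225 = 190 Mbps.

190 Mbps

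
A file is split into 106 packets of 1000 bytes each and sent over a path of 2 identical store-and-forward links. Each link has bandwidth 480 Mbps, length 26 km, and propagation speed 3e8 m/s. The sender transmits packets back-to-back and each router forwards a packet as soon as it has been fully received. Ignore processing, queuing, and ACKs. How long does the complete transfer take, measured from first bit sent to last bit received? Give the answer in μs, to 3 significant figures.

Per-hop transmission t_tx = L/R = 8000/480000000 = 16.6667 μs.
Per-hop propagation t_prop = 26000/300000000 = 86.6667 μs.
Pipeline fill: first packet needs 2·t_tx to clear all hops; remaining 105 packets each add one t_tx.
Total = (2+106-1)·t_tx + 2·t_prop = 107·16.6667 + 2·86.6667 = 1960 μs.

1960 μs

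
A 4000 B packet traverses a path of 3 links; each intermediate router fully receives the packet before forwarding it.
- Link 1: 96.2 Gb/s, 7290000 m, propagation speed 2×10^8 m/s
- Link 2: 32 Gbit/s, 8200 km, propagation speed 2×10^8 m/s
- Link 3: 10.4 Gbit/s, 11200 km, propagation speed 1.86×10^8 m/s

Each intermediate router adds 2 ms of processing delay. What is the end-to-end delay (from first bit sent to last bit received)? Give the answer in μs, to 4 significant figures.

L = 4000 × 8 = 32000 bits.
Transmission delays (L/R per hop): 0.33264, 1, 3.07692 μs; sum = 4.40956 μs.
Propagation delays (d/s per hop): 36450, 41000, 60215.1 μs; sum = 137665 μs.
Processing at 2 router(s): 2 × 2 ms = 4000 μs.
End-to-end = 141700 μs.

141700 μs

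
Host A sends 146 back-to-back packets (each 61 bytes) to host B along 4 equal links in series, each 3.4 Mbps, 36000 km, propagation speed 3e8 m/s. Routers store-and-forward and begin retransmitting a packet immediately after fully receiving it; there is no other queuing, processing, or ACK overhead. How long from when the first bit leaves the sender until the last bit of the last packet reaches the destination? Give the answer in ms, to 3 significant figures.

Per-hop transmission t_tx = L/R = 488/3400000 = 0.143529 ms.
Per-hop propagation t_prop = 36000000/300000000 = 120 ms.
Pipeline fill: first packet needs 4·t_tx to clear all hops; remaining 145 packets each add one t_tx.
Total = (4+146-1)·t_tx + 4·t_prop = 149·0.143529 + 4·120 = 501 ms.

501 ms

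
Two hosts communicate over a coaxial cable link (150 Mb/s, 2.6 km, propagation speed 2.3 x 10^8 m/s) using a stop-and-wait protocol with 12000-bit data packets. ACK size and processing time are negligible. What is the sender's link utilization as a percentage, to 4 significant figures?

t_tx = L/R = 12000/150000000 = 8e-05 s.
t_prop = 2600/2.3e+08 = 1.13043e-05 s; RTT = 2.26087e-05 s.
Cycle = t_tx + RTT = 0.000102609 s.
Utilization = t_tx / cycle = 8e-05/0.000102609 = 77.97 %.

77.97 %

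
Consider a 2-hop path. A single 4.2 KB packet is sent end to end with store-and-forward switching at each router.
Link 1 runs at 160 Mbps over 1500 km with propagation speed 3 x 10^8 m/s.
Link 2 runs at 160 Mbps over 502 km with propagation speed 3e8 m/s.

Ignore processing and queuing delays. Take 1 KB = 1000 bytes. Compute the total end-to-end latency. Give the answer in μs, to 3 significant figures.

7090 μs

L = 33600 bits.
Transmission delay per hop = L/R = 33600/160000000 = 210 μs; 2 hops → 420 μs.
Propagation delays (d/s per hop): 5000, 1673.33 μs; sum = 6673.33 μs.
End-to-end = 7090 μs.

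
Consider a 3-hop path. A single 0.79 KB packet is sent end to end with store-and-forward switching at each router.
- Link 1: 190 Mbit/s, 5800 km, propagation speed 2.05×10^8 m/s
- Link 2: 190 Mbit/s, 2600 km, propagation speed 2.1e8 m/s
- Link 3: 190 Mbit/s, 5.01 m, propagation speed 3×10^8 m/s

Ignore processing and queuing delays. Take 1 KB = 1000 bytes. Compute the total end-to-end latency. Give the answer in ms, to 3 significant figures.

40.8 ms

L = 6320 bits.
Transmission delay per hop = L/R = 6320/190000000 = 0.0332632 ms; 3 hops → 0.0997895 ms.
Propagation delays (d/s per hop): 28.2927, 12.381, 1.67e-05 ms; sum = 40.6737 ms.
End-to-end = 40.8 ms.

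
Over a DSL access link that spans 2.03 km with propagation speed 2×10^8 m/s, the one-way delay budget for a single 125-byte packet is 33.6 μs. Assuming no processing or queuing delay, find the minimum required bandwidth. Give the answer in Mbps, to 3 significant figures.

42.6 Mbps

L = 1000 bits.
Propagation delay = 2030 / 200000000 = 10.15 μs.
Transmission budget = 33.6 − 10.15 = 23.45 μs.
R ≥ L / t_tx = 1000 bits / 2.345e-05 s = 42.6 Mbps.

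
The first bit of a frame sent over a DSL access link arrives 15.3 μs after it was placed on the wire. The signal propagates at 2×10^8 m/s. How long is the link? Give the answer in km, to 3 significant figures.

3.06 km

d = s × t_prop = 200000000 × 1.53e-05 = 3.06 km.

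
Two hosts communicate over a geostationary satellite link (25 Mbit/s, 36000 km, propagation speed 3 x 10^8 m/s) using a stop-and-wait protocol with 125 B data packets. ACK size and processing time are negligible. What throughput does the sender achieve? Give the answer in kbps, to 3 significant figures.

4.17 kbps

t_tx = L/R = 1000/25000000 = 4e-05 s.
t_prop = 36000000/300000000 = 0.12 s; RTT = 0.24 s.
Cycle = t_tx + RTT = 0.24004 s.
Throughput = L / cycle = 1000 / 0.24004 = 4.17 kbps.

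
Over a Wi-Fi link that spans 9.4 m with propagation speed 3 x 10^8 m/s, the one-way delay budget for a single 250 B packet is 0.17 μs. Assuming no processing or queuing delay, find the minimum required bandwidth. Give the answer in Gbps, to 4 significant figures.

L = 2000 bits.
Propagation delay = 9.4 / 300000000 = 0.0313333 μs.
Transmission budget = 0.17 − 0.0313333 = 0.138667 μs.
R ≥ L / t_tx = 2000 bits / 1.38667e-07 s = 14.42 Gbps.

14.42 Gbps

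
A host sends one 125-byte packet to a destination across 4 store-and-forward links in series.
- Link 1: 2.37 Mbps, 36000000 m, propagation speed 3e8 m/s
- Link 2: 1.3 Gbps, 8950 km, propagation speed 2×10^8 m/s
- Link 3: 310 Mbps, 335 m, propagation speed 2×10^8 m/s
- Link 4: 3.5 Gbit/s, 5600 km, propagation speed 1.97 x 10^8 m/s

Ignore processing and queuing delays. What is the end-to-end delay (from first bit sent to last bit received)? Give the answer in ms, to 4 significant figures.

L = 125 × 8 = 1000 bits.
Transmission delays (L/R per hop): 0.421941, 0.000769231, 0.00322581, 0.000285714 ms; sum = 0.426222 ms.
Propagation delays (d/s per hop): 120, 44.75, 0.001675, 28.4264 ms; sum = 193.178 ms.
End-to-end = 193.6 ms.

193.6 ms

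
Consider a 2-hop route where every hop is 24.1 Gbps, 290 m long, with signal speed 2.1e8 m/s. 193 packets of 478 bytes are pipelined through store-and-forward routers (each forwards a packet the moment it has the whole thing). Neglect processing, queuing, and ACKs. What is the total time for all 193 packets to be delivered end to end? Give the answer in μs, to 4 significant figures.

Per-hop transmission t_tx = L/R = 3824/24100000000 = 0.158672 μs.
Per-hop propagation t_prop = 290/210000000 = 1.38095 μs.
Pipeline fill: first packet needs 2·t_tx to clear all hops; remaining 192 packets each add one t_tx.
Total = (2+193-1)·t_tx + 2·t_prop = 194·0.158672 + 2·1.38095 = 33.54 μs.

33.54 μs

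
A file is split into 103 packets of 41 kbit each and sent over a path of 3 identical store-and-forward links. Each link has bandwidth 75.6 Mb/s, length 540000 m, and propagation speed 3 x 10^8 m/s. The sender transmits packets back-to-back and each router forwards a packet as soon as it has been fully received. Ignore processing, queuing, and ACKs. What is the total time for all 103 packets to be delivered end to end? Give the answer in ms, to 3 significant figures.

62.3 ms

Per-hop transmission t_tx = L/R = 41000/75600000 = 0.542328 ms.
Per-hop propagation t_prop = 540000/300000000 = 1.8 ms.
Pipeline fill: first packet needs 3·t_tx to clear all hops; remaining 102 packets each add one t_tx.
Total = (3+103-1)·t_tx + 3·t_prop = 105·0.542328 + 3·1.8 = 62.3 ms.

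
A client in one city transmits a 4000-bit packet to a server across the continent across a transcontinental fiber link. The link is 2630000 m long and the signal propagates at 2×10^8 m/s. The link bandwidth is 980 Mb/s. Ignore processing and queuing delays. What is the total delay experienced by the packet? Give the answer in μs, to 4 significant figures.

13150 μs

Transmission delay = L/R = 4000 / 980000000 = 4.08163 μs.
Propagation delay = d/s = 2630000 m / 200000000 m/s = 13150 μs.
Total = 13150 μs.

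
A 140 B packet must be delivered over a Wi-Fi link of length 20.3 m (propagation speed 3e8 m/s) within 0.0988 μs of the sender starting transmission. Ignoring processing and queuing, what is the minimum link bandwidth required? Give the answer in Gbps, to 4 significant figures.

L = 1120 bits.
Propagation delay = 20.3 / 300000000 = 0.0676667 μs.
Transmission budget = 0.0988 − 0.0676667 = 0.0311333 μs.
R ≥ L / t_tx = 1120 bits / 3.11333e-08 s = 35.97 Gbps.

35.97 Gbps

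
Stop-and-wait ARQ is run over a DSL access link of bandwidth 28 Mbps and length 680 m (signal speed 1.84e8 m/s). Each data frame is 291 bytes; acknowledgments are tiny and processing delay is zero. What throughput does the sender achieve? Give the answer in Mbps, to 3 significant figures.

25.7 Mbps

t_tx = L/R = 2328/28000000 = 8.31429e-05 s.
t_prop = 680/184000000 = 3.69565e-06 s; RTT = 7.3913e-06 s.
Cycle = t_tx + RTT = 9.05342e-05 s.
Throughput = L / cycle = 2328 / 9.05342e-05 = 25.7 Mbps.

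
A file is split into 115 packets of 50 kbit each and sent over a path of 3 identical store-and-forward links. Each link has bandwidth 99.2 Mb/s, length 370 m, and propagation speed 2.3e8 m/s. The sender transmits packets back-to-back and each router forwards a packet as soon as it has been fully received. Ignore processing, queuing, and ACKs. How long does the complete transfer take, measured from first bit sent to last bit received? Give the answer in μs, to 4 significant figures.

58980 μs

Per-hop transmission t_tx = L/R = 50000/99200000 = 504.032 μs.
Per-hop propagation t_prop = 370/2.3e+08 = 1.6087 μs.
Pipeline fill: first packet needs 3·t_tx to clear all hops; remaining 114 packets each add one t_tx.
Total = (3+115-1)·t_tx + 3·t_prop = 117·504.032 + 3·1.6087 = 58980 μs.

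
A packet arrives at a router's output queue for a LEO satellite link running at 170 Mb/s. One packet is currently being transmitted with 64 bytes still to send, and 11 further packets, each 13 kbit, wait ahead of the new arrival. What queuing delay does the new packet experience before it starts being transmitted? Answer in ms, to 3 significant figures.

0.844 ms

Each queued packet: L/R = 13000/170000000 = 0.0764706 ms.
11 queued → 0.841176 ms.
Plus remaining 512 bits of current packet: 0.00301176 ms.
Queuing delay = 0.844 ms.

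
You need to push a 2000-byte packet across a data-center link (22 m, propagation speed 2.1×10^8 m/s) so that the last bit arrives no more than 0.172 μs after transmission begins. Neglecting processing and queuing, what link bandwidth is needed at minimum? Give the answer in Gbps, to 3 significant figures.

238 Gbps

L = 16000 bits.
Propagation delay = 22 / 210000000 = 0.104762 μs.
Transmission budget = 0.172 − 0.104762 = 0.0672381 μs.
R ≥ L / t_tx = 16000 bits / 6.72381e-08 s = 238 Gbps.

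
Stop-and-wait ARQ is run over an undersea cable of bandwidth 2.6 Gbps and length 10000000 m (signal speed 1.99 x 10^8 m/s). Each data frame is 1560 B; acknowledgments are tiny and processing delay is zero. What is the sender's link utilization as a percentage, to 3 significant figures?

0.00478 %

t_tx = L/R = 12480/2600000000 = 4.8e-06 s.
t_prop = 10000000/199000000 = 0.0502513 s; RTT = 0.100503 s.
Cycle = t_tx + RTT = 0.100507 s.
Utilization = t_tx / cycle = 4.8e-06/0.100507 = 0.00478 %.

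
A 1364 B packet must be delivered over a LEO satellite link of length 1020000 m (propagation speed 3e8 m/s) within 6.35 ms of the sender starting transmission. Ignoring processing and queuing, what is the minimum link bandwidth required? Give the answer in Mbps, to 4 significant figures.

3.699 Mbps

L = 10912 bits.
Propagation delay = 1020000 / 300000000 = 3.4 ms.
Transmission budget = 6.35 − 3.4 = 2.95 ms.
R ≥ L / t_tx = 10912 bits / 0.00295 s = 3.699 Mbps.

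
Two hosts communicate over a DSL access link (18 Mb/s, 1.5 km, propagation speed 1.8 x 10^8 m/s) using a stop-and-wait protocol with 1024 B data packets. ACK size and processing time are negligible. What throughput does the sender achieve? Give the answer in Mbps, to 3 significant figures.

17.4 Mbps

t_tx = L/R = 8192/18000000 = 0.000455111 s.
t_prop = 1500/180000000 = 8.33333e-06 s; RTT = 1.66667e-05 s.
Cycle = t_tx + RTT = 0.000471778 s.
Throughput = L / cycle = 8192 / 0.000471778 = 17.4 Mbps.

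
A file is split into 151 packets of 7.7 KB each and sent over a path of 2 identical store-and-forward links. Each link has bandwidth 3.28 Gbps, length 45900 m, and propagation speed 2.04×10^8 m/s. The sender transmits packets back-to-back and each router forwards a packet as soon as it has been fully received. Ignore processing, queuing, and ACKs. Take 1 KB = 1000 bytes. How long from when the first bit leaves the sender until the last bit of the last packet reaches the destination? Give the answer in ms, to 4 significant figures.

Per-hop transmission t_tx = L/R = 61600/3280000000 = 0.0187805 ms.
Per-hop propagation t_prop = 45900/204000000 = 0.225 ms.
Pipeline fill: first packet needs 2·t_tx to clear all hops; remaining 150 packets each add one t_tx.
Total = (2+151-1)·t_tx + 2·t_prop = 152·0.0187805 + 2·0.225 = 3.305 ms.

3.305 ms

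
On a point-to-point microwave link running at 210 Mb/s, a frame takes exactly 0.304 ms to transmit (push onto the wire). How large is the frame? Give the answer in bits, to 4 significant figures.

L = R × t_tx = 210000000 b/s × 0.000304 s = 63840 bits.

63840 bits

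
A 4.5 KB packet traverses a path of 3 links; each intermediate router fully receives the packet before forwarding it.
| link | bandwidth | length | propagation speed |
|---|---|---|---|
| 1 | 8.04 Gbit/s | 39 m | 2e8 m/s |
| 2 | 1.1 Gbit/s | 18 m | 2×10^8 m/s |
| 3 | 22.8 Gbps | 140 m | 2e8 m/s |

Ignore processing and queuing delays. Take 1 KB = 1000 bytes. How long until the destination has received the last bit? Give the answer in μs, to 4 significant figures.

39.77 μs

L = 36000 bits.
Transmission delays (L/R per hop): 4.47761, 32.7273, 1.57895 μs; sum = 38.7838 μs.
Propagation delays (d/s per hop): 0.195, 0.09, 0.7 μs; sum = 0.985 μs.
End-to-end = 39.77 μs.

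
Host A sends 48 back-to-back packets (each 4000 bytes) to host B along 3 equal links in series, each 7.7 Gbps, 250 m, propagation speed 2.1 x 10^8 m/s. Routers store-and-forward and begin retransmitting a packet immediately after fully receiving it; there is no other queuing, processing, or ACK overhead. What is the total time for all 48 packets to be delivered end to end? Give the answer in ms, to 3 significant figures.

0.211 ms

Per-hop transmission t_tx = L/R = 32000/7700000000 = 0.00415584 ms.
Per-hop propagation t_prop = 250/210000000 = 0.00119048 ms.
Pipeline fill: first packet needs 3·t_tx to clear all hops; remaining 47 packets each add one t_tx.
Total = (3+48-1)·t_tx + 3·t_prop = 50·0.00415584 + 3·0.00119048 = 0.211 ms.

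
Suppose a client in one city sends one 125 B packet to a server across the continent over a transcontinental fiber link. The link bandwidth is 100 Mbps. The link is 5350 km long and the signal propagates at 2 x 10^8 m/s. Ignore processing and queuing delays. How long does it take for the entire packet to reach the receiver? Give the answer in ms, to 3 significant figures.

L = 125 × 8 = 1000 bits.
Transmission delay = L/R = 1000 / 100000000 = 0.01 ms.
Propagation delay = d/s = 5350000 m / 200000000 m/s = 26.75 ms.
Total = 26.8 ms.

26.8 ms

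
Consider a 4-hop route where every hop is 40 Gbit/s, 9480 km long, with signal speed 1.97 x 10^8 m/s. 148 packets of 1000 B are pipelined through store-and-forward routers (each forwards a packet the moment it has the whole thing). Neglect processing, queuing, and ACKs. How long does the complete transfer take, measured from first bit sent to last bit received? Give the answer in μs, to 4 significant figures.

192500 μs

Per-hop transmission t_tx = L/R = 8000/40000000000 = 0.2 μs.
Per-hop propagation t_prop = 9480000/197000000 = 48121.8 μs.
Pipeline fill: first packet needs 4·t_tx to clear all hops; remaining 147 packets each add one t_tx.
Total = (4+148-1)·t_tx + 4·t_prop = 151·0.2 + 4·48121.8 = 192500 μs.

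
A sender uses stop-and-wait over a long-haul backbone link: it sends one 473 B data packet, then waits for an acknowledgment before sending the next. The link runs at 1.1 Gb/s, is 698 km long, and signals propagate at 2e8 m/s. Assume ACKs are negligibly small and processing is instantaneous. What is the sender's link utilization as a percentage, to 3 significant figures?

0.0493 %

t_tx = L/R = 3784/1100000000 = 3.44e-06 s.
t_prop = 698000/200000000 = 0.00349 s; RTT = 0.00698 s.
Cycle = t_tx + RTT = 0.00698344 s.
Utilization = t_tx / cycle = 3.44e-06/0.00698344 = 0.0493 %.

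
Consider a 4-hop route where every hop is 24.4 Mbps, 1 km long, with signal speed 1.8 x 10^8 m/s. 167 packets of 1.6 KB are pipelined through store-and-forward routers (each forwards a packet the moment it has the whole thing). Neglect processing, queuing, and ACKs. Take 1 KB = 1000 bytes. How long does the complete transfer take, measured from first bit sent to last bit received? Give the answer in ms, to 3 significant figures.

Per-hop transmission t_tx = L/R = 12800/24400000 = 0.52459 ms.
Per-hop propagation t_prop = 1000/180000000 = 0.00555556 ms.
Pipeline fill: first packet needs 4·t_tx to clear all hops; remaining 166 packets each add one t_tx.
Total = (4+167-1)·t_tx + 4·t_prop = 170·0.52459 + 4·0.00555556 = 89.2 ms.

89.2 ms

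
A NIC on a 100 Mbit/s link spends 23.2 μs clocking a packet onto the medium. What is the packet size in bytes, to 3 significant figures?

290 bytes

L = R × t_tx = 100000000 b/s × 2.32e-05 s = 2320 bits.
In bytes: 2320 / 8 = 290 bytes.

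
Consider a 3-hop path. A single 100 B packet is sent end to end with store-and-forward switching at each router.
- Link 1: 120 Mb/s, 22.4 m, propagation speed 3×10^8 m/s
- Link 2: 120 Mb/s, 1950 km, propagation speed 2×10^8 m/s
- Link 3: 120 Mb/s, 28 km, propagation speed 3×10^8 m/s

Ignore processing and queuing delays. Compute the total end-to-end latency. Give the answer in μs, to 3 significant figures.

L = 100 × 8 = 800 bits.
Transmission delay per hop = L/R = 800/120000000 = 6.66667 μs; 3 hops → 20 μs.
Propagation delays (d/s per hop): 0.0746667, 9750, 93.3333 μs; sum = 9843.41 μs.
End-to-end = 9860 μs.

9860 μs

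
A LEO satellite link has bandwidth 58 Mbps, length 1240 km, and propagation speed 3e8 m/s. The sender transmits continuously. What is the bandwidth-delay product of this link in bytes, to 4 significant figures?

Propagation delay = 1240000 / 300000000 = 0.00413333 s.
BDP = R × t_prop = 58000000 × 0.00413333 = 239733 bits.
In bytes: 239733/8 = 29970 bytes.

29970 bytes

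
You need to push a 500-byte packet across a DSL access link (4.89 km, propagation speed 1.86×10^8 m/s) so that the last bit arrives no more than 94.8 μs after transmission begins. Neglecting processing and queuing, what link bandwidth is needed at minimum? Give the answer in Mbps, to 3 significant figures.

L = 4000 bits.
Propagation delay = 4890 / 186000000 = 26.2903 μs.
Transmission budget = 94.8 − 26.2903 = 68.5097 μs.
R ≥ L / t_tx = 4000 bits / 6.85097e-05 s = 58.4 Mbps.

58.4 Mbps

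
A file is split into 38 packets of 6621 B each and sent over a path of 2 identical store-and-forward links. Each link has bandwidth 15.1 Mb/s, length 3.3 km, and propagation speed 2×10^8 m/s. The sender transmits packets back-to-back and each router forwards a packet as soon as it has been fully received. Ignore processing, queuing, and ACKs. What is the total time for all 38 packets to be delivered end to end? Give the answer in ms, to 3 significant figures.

137 ms

Per-hop transmission t_tx = L/R = 52968/15100000 = 3.50781 ms.
Per-hop propagation t_prop = 3300/200000000 = 0.0165 ms.
Pipeline fill: first packet needs 2·t_tx to clear all hops; remaining 37 packets each add one t_tx.
Total = (2+38-1)·t_tx + 2·t_prop = 39·3.50781 + 2·0.0165 = 137 ms.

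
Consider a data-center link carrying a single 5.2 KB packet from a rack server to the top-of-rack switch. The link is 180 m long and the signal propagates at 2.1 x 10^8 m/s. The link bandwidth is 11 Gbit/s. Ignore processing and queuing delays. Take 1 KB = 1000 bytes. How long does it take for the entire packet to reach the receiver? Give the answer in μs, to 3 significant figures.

L = 41600 bits.
Transmission delay = L/R = 41600 / 11000000000 = 3.78182 μs.
Propagation delay = d/s = 180 m / 210000000 m/s = 0.857143 μs.
Total = 4.64 μs.

4.64 μs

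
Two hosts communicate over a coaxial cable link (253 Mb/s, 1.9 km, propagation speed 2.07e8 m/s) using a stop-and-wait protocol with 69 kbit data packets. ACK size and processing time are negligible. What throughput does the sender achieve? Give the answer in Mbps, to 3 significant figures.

t_tx = L/R = 69000/253000000 = 0.000272727 s.
t_prop = 1900/2.07e+08 = 9.17874e-06 s; RTT = 1.83575e-05 s.
Cycle = t_tx + RTT = 0.000291085 s.
Throughput = L / cycle = 69000 / 0.000291085 = 237 Mbps.

237 Mbps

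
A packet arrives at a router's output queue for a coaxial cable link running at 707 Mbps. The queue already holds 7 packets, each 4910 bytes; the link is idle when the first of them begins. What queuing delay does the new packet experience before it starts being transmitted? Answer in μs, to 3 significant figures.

389 μs

Each queued packet: L/R = 39280/707000000 = 55.5587 μs.
7 queued → 388.911 μs.
Queuing delay = 389 μs.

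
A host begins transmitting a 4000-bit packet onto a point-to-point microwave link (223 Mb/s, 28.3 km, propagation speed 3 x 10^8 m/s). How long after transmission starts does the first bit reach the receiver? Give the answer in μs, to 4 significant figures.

First bit experiences only propagation delay: d/s = 28300/300000000 = 94.33 μs.

94.33 μs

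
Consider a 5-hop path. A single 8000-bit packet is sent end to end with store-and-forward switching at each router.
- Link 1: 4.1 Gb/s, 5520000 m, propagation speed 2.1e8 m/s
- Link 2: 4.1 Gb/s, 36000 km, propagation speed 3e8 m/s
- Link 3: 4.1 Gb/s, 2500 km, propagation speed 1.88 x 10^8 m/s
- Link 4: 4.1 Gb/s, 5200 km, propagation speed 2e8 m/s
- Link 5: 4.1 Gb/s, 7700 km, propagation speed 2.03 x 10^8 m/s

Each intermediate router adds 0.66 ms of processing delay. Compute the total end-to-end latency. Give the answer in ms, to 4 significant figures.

Transmission delay per hop = L/R = 8000/4.1e+09 = 0.00195122 ms; 5 hops → 0.0097561 ms.
Propagation delays (d/s per hop): 26.2857, 120, 13.2979, 26, 37.931 ms; sum = 223.515 ms.
Processing at 4 router(s): 4 × 0.66 ms = 2.64 ms.
End-to-end = 226.2 ms.

226.2 ms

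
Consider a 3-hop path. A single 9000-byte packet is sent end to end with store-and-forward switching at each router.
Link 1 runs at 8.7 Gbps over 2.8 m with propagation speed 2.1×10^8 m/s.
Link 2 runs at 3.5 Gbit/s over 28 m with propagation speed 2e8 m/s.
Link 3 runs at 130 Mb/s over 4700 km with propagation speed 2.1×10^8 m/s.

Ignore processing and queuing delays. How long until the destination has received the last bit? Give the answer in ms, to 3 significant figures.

L = 9000 × 8 = 72000 bits.
Transmission delays (L/R per hop): 0.00827586, 0.0205714, 0.553846 ms; sum = 0.582693 ms.
Propagation delays (d/s per hop): 1.33333e-05, 0.00014, 22.381 ms; sum = 22.3811 ms.
End-to-end = 23.0 ms.

23.0 ms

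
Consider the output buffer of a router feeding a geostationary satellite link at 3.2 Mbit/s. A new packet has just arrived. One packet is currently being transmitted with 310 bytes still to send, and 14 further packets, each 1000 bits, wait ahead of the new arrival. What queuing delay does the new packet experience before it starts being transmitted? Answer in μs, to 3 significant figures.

Each queued packet: L/R = 1000/3200000 = 312.5 μs.
14 queued → 4375 μs.
Plus remaining 2480 bits of current packet: 775 μs.
Queuing delay = 5150 μs.

5150 μs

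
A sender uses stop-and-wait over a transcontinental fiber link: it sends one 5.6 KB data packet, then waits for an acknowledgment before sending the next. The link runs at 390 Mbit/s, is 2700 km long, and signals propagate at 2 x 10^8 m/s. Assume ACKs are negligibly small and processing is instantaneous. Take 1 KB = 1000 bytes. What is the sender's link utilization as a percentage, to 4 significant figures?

t_tx = L/R = 44800/390000000 = 0.000114872 s.
t_prop = 2700000/200000000 = 0.0135 s; RTT = 0.027 s.
Cycle = t_tx + RTT = 0.0271149 s.
Utilization = t_tx / cycle = 0.000114872/0.0271149 = 0.4236 %.

0.4236 %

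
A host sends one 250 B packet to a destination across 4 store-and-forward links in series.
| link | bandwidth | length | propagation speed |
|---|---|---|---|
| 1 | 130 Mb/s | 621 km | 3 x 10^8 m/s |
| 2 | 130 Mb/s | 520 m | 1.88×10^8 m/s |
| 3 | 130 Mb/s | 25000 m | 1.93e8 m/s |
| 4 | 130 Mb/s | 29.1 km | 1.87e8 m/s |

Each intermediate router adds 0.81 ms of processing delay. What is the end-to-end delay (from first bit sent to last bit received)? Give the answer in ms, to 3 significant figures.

4.85 ms

L = 250 × 8 = 2000 bits.
Transmission delay per hop = L/R = 2000/130000000 = 0.0153846 ms; 4 hops → 0.0615385 ms.
Propagation delays (d/s per hop): 2.07, 0.00276596, 0.129534, 0.155615 ms; sum = 2.35791 ms.
Processing at 3 router(s): 3 × 0.81 ms = 2.43 ms.
End-to-end = 4.85 ms.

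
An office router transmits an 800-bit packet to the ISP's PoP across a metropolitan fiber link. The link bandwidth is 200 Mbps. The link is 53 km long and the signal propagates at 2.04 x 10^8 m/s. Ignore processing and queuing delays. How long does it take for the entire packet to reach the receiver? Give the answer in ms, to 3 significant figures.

Transmission delay = L/R = 800 / 200000000 = 0.004 ms.
Propagation delay = d/s = 53000 m / 204000000 m/s = 0.259804 ms.
Total = 0.264 ms.

0.264 ms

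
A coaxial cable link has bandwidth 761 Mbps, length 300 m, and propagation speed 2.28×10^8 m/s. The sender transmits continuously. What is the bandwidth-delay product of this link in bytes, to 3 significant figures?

Propagation delay = 300 / 2.28e+08 = 1.31579e-06 s.
BDP = R × t_prop = 761000000 × 1.31579e-06 = 1001.32 bits.
In bytes: 1001.32/8 = 125 bytes.

125 bytes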